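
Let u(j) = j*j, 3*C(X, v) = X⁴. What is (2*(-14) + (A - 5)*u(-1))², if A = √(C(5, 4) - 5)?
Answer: (99 - √1830)²/9 ≈ 351.21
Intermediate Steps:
C(X, v) = X⁴/3
u(j) = j²
A = √1830/3 (A = √((⅓)*5⁴ - 5) = √((⅓)*625 - 5) = √(625/3 - 5) = √(610/3) = √1830/3 ≈ 14.260)
(2*(-14) + (A - 5)*u(-1))² = (2*(-14) + (√1830/3 - 5)*(-1)²)² = (-28 + (-5 + √1830/3)*1)² = (-28 + (-5 + √1830/3))² = (-33 + √1830/3)²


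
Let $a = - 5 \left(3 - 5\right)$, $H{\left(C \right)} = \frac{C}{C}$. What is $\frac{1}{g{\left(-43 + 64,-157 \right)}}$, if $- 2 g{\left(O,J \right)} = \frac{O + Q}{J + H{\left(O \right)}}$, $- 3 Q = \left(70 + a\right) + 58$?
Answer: $- \frac{312}{25} \approx -12.48$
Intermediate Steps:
$H{\left(C \right)} = 1$
$a = 10$ ($a = \left(-5\right) \left(-2\right) = 10$)
$Q = -46$ ($Q = - \frac{\left(70 + 10\right) + 58}{3} = - \frac{80 + 58}{3} = \left(- \frac{1}{3}\right) 138 = -46$)
$g{\left(O,J \right)} = - \frac{-46 + O}{2 \left(1 + J\right)}$ ($g{\left(O,J \right)} = - \frac{\left(O - 46\right) \frac{1}{J + 1}}{2} = - \frac{\left(-46 + O\right) \frac{1}{1 + J}}{2} = - \frac{\frac{1}{1 + J} \left(-46 + O\right)}{2} = - \frac{-46 + O}{2 \left(1 + J\right)}$)
$\frac{1}{g{\left(-43 + 64,-157 \right)}} = \frac{1}{\frac{1}{2} \frac{1}{1 - 157} \left(46 - \left(-43 + 64\right)\right)} = \frac{1}{\frac{1}{2} \frac{1}{-156} \left(46 - 21\right)} = \frac{1}{\frac{1}{2} \left(- \frac{1}{156}\right) \left(46 - 21\right)} = \frac{1}{\frac{1}{2} \left(- \frac{1}{156}\right) 25} = \frac{1}{- \frac{25}{312}} = - \frac{312}{25}$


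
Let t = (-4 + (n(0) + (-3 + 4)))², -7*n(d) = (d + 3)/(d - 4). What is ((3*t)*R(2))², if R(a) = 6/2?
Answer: 3486784401/614656 ≈ 5672.7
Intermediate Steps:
R(a) = 3 (R(a) = 6*(½) = 3)
n(d) = -(3 + d)/(7*(-4 + d)) (n(d) = -(d + 3)/(7*(d - 4)) = -(3 + d)/(7*(-4 + d)))
t = 6561/784 (t = (-4 + ((-3 - 1*0)/(7*(-4 + 0)) + (-3 + 4)))² = (-4 + ((⅐)*(-3 + 0)/(-4) + 1))² = (-4 + ((⅐)*(-¼)*(-3) + 1))² = (-4 + (3/28 + 1))² = (-4 + 31/28)² = (-81/28)² = 6561/784 ≈ 8.3686)
((3*t)*R(2))² = ((3*(6561/784))*3)² = ((19683/784)*3)² = (59049/784)² = 3486784401/614656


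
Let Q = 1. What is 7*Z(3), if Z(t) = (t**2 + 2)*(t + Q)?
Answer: 308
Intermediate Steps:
Z(t) = (1 + t)*(2 + t**2) (Z(t) = (t**2 + 2)*(t + 1) = (2 + t**2)*(1 + t) = (1 + t)*(2 + t**2))
7*Z(3) = 7*(2 + 3**2 + 3**3 + 2*3) = 7*(2 + 9 + 27 + 6) = 7*44 = 308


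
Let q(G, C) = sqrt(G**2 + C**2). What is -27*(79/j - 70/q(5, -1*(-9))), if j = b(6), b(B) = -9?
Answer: 237 + 945*sqrt(106)/53 ≈ 420.57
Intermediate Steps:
j = -9
q(G, C) = sqrt(C**2 + G**2)
-27*(79/j - 70/q(5, -1*(-9))) = -27*(79/(-9) - 70/sqrt((-1*(-9))**2 + 5**2)) = -27*(79*(-1/9) - 70/sqrt(9**2 + 25)) = -27*(-79/9 - 70/sqrt(81 + 25)) = -27*(-79/9 - 70*sqrt(106)/106) = -27*(-79/9 - 35*sqrt(106)/53) = 237 + 945*sqrt(106)/53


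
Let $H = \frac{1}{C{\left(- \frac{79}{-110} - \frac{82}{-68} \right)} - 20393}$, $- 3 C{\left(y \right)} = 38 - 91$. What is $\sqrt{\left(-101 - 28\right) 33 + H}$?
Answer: $\frac{i \sqrt{15905803371510}}{61126} \approx 65.246 i$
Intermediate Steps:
$C{\left(y \right)} = \frac{53}{3}$ ($C{\left(y \right)} = - \frac{38 - 91}{3} = \left(- \frac{1}{3}\right) \left(-53\right) = \frac{53}{3}$)
$H = - \frac{3}{61126}$ ($H = \frac{1}{\frac{53}{3} - 20393} = \frac{1}{- \frac{61126}{3}} = - \frac{3}{61126} \approx -4.9079 \cdot 10^{-5}$)
$\sqrt{\left(-101 - 28\right) 33 + H} = \sqrt{\left(-101 - 28\right) 33 - \frac{3}{61126}} = \sqrt{\left(-129\right) 33 - \frac{3}{61126}} = \sqrt{-4257 - \frac{3}{61126}} = \sqrt{- \frac{260213385}{61126}} = \frac{i \sqrt{15905803371510}}{61126}$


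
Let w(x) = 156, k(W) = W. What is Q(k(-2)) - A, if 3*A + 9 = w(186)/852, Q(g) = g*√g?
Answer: 626/213 - 2*I*√2 ≈ 2.939 - 2.8284*I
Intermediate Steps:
Q(g) = g^(3/2)
A = -626/213 (A = -3 + (156/852)/3 = -3 + (156*(1/852))/3 = -3 + (⅓)*(13/71) = -3 + 13/213 = -626/213 ≈ -2.9390)
Q(k(-2)) - A = (-2)^(3/2) - 1*(-626/213) = -2*I*√2 + 626/213 = 626/213 - 2*I*√2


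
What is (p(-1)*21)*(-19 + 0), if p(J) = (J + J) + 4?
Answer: -798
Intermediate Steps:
p(J) = 4 + 2*J (p(J) = 2*J + 4 = 4 + 2*J)
(p(-1)*21)*(-19 + 0) = ((4 + 2*(-1))*21)*(-19 + 0) = ((4 - 2)*21)*(-19) = (2*21)*(-19) = 42*(-19) = -798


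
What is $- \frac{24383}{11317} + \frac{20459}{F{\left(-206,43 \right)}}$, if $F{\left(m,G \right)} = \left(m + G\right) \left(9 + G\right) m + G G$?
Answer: $- \frac{42387633112}{19781040885} \approx -2.1428$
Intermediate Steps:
$F{\left(m,G \right)} = G^{2} + m \left(9 + G\right) \left(G + m\right)$ ($F{\left(m,G \right)} = \left(G + m\right) \left(9 + G\right) m + G^{2} = \left(9 + G\right) \left(G + m\right) m + G^{2} = m \left(9 + G\right) \left(G + m\right) + G^{2} = G^{2} + m \left(9 + G\right) \left(G + m\right)$)
$- \frac{24383}{11317} + \frac{20459}{F{\left(-206,43 \right)}} = - \frac{24383}{11317} + \frac{20459}{43^{2} + 9 \left(-206\right)^{2} + 43 \left(-206\right)^{2} - 206 \cdot 43^{2} + 9 \cdot 43 \left(-206\right)} = \left(-24383\right) \frac{1}{11317} + \frac{20459}{1849 + 9 \cdot 42436 + 43 \cdot 42436 - 380894 - 79722} = - \frac{24383}{11317} + \frac{20459}{1849 + 381924 + 1824748 - 380894 - 79722} = - \frac{24383}{11317} + \frac{20459}{1747905} = - \frac{42387633112}{19781040885}$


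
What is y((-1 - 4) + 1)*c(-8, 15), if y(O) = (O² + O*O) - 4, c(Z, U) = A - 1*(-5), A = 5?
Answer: 280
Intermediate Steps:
c(Z, U) = 10 (c(Z, U) = 5 - 1*(-5) = 5 + 5 = 10)
y(O) = -4 + 2*O² (y(O) = (O² + O²) - 4 = 2*O² - 4 = -4 + 2*O²)
y((-1 - 4) + 1)*c(-8, 15) = (-4 + 2*((-1 - 4) + 1)²)*10 = (-4 + 2*(-5 + 1)²)*10 = (-4 + 2*(-4)²)*10 = (-4 + 2*16)*10 = (-4 + 32)*10 = 28*10 = 280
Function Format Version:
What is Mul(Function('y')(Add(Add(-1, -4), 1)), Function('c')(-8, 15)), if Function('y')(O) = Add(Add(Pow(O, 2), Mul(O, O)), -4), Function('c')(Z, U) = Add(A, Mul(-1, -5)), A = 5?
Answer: 280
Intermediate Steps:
Function('c')(Z, U) = 10 (Function('c')(Z, U) = Add(5, Mul(-1, -5)) = Add(5, 5) = 10)
Function('y')(O) = Add(-4, Mul(2, Pow(O, 2))) (Function('y')(O) = Add(Add(Pow(O, 2), Pow(O, 2)), -4) = Add(Mul(2, Pow(O, 2)), -4) = Add(-4, Mul(2, Pow(O, 2))))
Mul(Function('y')(Add(Add(-1, -4), 1)), Function('c')(-8, 15)) = Mul(Add(-4, Mul(2, Pow(Add(Add(-1, -4), 1), 2))), 10) = Mul(Add(-4, Mul(2, Pow(Add(-5, 1), 2))), 10) = Mul(Add(-4, Mul(2, Pow(-4, 2))), 10) = Mul(Add(-4, Mul(2, 16)), 10) = Mul(Add(-4, 32), 10) = Mul(28, 10) = 280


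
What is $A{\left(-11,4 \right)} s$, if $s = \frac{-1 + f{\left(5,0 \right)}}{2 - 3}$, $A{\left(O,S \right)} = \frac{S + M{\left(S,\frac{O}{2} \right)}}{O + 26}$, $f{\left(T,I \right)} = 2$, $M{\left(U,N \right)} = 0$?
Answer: $- \frac{4}{15} \approx -0.26667$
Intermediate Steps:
$A{\left(O,S \right)} = \frac{S}{26 + O}$ ($A{\left(O,S \right)} = \frac{S + 0}{O + 26} = \frac{S}{26 + O}$)
$s = -1$ ($s = \frac{-1 + 2}{2 - 3} = 1 \frac{1}{-1} = 1 \left(-1\right) = -1$)
$A{\left(-11,4 \right)} s = \frac{4}{26 - 11} \left(-1\right) = \frac{4}{15} \left(-1\right) = - \frac{4}{15}$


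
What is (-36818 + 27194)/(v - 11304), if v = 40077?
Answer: -3208/9591 ≈ -0.33448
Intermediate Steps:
(-36818 + 27194)/(v - 11304) = (-36818 + 27194)/(40077 - 11304) = -9624/28773 = -9624*1/28773 = -3208/9591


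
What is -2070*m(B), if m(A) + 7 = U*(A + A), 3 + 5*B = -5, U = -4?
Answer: -12006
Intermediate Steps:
B = -8/5 (B = -3/5 + (1/5)*(-5) = -3/5 - 1 = -8/5 ≈ -1.6000)
m(A) = -7 - 8*A (m(A) = -7 - 4*(A + A) = -7 - 8*A)
-2070*m(B) = -2070*(-7 - 8*(-8/5)) = -2070*(-7 + 64/5) = -2070*29/5 = -12006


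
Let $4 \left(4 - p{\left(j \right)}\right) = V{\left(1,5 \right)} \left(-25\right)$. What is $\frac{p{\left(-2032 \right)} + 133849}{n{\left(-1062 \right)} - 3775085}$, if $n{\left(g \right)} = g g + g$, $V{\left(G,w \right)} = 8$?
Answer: $- \frac{19129}{378329} \approx -0.050562$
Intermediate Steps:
$n{\left(g \right)} = g + g^{2}$ ($n{\left(g \right)} = g^{2} + g = g + g^{2}$)
$p{\left(j \right)} = 54$ ($p{\left(j \right)} = 4 - \frac{8 \left(-25\right)}{4} = 4 - -50 = 4 + 50 = 54$)
$\frac{p{\left(-2032 \right)} + 133849}{n{\left(-1062 \right)} - 3775085} = \frac{54 + 133849}{- 1062 \left(1 - 1062\right) - 3775085} = \frac{133903}{\left(-1062\right) \left(-1061\right) - 3775085} = \frac{133903}{1126782 - 3775085} = \frac{133903}{-2648303} = 133903 \left(- \frac{1}{2648303}\right) = - \frac{19129}{378329}$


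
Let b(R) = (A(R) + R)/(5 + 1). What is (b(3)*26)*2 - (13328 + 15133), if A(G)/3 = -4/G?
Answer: -85409/3 ≈ -28470.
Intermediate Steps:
A(G) = -12/G (A(G) = 3*(-4/G) = -12/G)
b(R) = -2/R + R/6 (b(R) = (-12/R + R)/(5 + 1) = (R - 12/R)/6 = (R - 12/R)*(⅙) = -2/R + R/6)
(b(3)*26)*2 - (13328 + 15133) = ((-2/3 + (⅙)*3)*26)*2 - (13328 + 15133) = ((-2*⅓ + ½)*26)*2 - 1*28461 = ((-⅔ + ½)*26)*2 - 28461 = -⅙*26*2 - 28461 = -13/3*2 - 28461 = -26/3 - 28461 = -85409/3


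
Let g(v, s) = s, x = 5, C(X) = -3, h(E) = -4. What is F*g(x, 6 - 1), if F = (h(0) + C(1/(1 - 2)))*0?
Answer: 0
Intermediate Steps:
F = 0 (F = (-4 - 3)*0 = -7*0 = 0)
F*g(x, 6 - 1) = 0*(6 - 1) = 0*5 = 0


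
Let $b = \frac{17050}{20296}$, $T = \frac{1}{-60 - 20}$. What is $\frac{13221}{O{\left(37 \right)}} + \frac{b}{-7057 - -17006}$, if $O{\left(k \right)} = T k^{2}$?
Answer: $- \frac{106785954560635}{138217596788} \approx -772.59$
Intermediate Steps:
$T = - \frac{1}{80}$ ($T = \frac{1}{-60 - 20} = \frac{1}{-80} = - \frac{1}{80} \approx -0.0125$)
$b = \frac{8525}{10148}$ ($b = 17050 \cdot \frac{1}{20296} = \frac{8525}{10148} \approx 0.84007$)
$O{\left(k \right)} = - \frac{k^{2}}{80}$
$\frac{13221}{O{\left(37 \right)}} + \frac{b}{-7057 - -17006} = \frac{13221}{\left(- \frac{1}{80}\right) 37^{2}} + \frac{8525}{10148 \left(-7057 - -17006\right)} = \frac{13221}{\left(- \frac{1}{80}\right) 1369} + \frac{8525}{10148 \left(-7057 + 17006\right)} = \frac{13221}{- \frac{1369}{80}} + \frac{8525}{10148 \cdot 9949} = 13221 \left(- \frac{80}{1369}\right) + \frac{8525}{10148} \cdot \frac{1}{9949} = - \frac{1057680}{1369} + \frac{8525}{100962452} = - \frac{106785954560635}{138217596788}$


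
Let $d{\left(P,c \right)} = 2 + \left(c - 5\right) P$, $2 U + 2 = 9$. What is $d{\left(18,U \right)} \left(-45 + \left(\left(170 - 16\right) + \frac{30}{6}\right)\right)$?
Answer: $-2850$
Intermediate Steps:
$U = \frac{7}{2}$ ($U = -1 + \frac{1}{2} \cdot 9 = -1 + \frac{9}{2} = \frac{7}{2} \approx 3.5$)
$d{\left(P,c \right)} = 2 + P \left(-5 + c\right)$ ($d{\left(P,c \right)} = 2 + \left(c - 5\right) P = 2 + \left(-5 + c\right) P = 2 + P \left(-5 + c\right)$)
$d{\left(18,U \right)} \left(-45 + \left(\left(170 - 16\right) + \frac{30}{6}\right)\right) = \left(2 - 90 + 18 \cdot \frac{7}{2}\right) \left(-45 + \left(\left(170 - 16\right) + \frac{30}{6}\right)\right) = \left(2 - 90 + 63\right) \left(-45 + \left(154 + 30 \cdot \frac{1}{6}\right)\right) = - 25 \left(-45 + \left(154 + 5\right)\right) = - 25 \left(-45 + 159\right) = \left(-25\right) 114 = -2850$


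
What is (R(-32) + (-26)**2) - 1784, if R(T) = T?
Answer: -1140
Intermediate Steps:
(R(-32) + (-26)**2) - 1784 = (-32 + (-26)**2) - 1784 = (-32 + 676) - 1784 = 644 - 1784 = -1140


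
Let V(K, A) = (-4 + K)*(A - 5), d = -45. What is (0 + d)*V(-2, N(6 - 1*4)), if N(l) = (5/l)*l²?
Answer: 1350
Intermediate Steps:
N(l) = 5*l
V(K, A) = (-5 + A)*(-4 + K) (V(K, A) = (-4 + K)*(-5 + A) = (-5 + A)*(-4 + K))
(0 + d)*V(-2, N(6 - 1*4)) = (0 - 45)*(20 - 5*(-2) - 20*(6 - 1*4) + (5*(6 - 1*4))*(-2)) = -45*(20 + 10 - 20*(6 - 4) + (5*(6 - 4))*(-2)) = -45*(20 + 10 - 20*2 + (5*2)*(-2)) = -45*(20 + 10 - 4*10 + 10*(-2)) = -45*(20 + 10 - 40 - 20) = -45*(-30) = 1350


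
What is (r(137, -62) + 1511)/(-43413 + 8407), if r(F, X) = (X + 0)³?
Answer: 236817/35006 ≈ 6.7650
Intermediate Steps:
r(F, X) = X³
(r(137, -62) + 1511)/(-43413 + 8407) = ((-62)³ + 1511)/(-43413 + 8407) = (-238328 + 1511)/(-35006) = -236817*(-1/35006) = 236817/35006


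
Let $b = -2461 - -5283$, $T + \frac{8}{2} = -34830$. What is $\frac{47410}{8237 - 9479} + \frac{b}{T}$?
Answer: $- \frac{413746216}{10815957} \approx -38.253$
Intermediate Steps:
$T = -34834$ ($T = -4 - 34830 = -34834$)
$b = 2822$ ($b = -2461 + 5283 = 2822$)
$\frac{47410}{8237 - 9479} + \frac{b}{T} = \frac{47410}{8237 - 9479} + \frac{2822}{-34834} = \frac{47410}{-1242} + 2822 \left(- \frac{1}{34834}\right) = 47410 \left(- \frac{1}{1242}\right) - \frac{1411}{17417} = - \frac{23705}{621} - \frac{1411}{17417} = - \frac{413746216}{10815957}$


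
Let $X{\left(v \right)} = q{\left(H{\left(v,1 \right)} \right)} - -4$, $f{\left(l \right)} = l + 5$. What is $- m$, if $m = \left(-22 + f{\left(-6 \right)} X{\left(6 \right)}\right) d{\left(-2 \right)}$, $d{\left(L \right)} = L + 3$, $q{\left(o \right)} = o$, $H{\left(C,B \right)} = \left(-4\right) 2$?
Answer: $18$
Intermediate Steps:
$H{\left(C,B \right)} = -8$
$f{\left(l \right)} = 5 + l$
$X{\left(v \right)} = -4$ ($X{\left(v \right)} = -8 - -4 = -8 + 4 = -4$)
$d{\left(L \right)} = 3 + L$
$m = -18$ ($m = \left(-22 + \left(5 - 6\right) \left(-4\right)\right) \left(3 - 2\right) = \left(-22 - -4\right) 1 = \left(-22 + 4\right) 1 = \left(-18\right) 1 = -18$)
$- m = \left(-1\right) \left(-18\right) = 18$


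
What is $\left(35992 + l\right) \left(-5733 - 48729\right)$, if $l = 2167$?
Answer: $-2078215458$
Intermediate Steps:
$\left(35992 + l\right) \left(-5733 - 48729\right) = \left(35992 + 2167\right) \left(-5733 - 48729\right) = 38159 \left(-54462\right) = -2078215458$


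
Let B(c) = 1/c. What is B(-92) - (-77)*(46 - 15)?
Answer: 219603/92 ≈ 2387.0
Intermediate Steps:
B(-92) - (-77)*(46 - 15) = 1/(-92) - (-77)*(46 - 15) = -1/92 - (-77)*31 = -1/92 - 1*(-2387) = -1/92 + 2387 = 219603/92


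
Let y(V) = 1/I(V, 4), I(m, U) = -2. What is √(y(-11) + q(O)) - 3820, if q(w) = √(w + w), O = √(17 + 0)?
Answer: -3820 + √(-2 + 4*√2*17^(¼))/2 ≈ -3818.5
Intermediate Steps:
O = √17 ≈ 4.1231
q(w) = √2*√w (q(w) = √(2*w) = √2*√w)
y(V) = -½ (y(V) = 1/(-2) = -½)
√(y(-11) + q(O)) - 3820 = √(-½ + √2*√(√17)) - 3820 = √(-½ + √2*17^(¼)) - 3820 = -3820 + √(-½ + √2*17^(¼))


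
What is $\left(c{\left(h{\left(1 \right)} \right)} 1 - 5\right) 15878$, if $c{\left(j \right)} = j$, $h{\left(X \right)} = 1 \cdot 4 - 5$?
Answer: $-95268$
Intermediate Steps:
$h{\left(X \right)} = -1$ ($h{\left(X \right)} = 4 - 5 = -1$)
$\left(c{\left(h{\left(1 \right)} \right)} 1 - 5\right) 15878 = \left(\left(-1\right) 1 - 5\right) 15878 = \left(-1 - 5\right) 15878 = \left(-6\right) 15878 = -95268$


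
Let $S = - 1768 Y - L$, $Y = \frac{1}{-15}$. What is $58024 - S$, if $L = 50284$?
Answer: $\frac{1622852}{15} \approx 1.0819 \cdot 10^{5}$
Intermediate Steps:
$Y = - \frac{1}{15} \approx -0.066667$
$S = - \frac{752492}{15}$ ($S = \left(-1768\right) \left(- \frac{1}{15}\right) - 50284 = \frac{1768}{15} - 50284 = - \frac{752492}{15} \approx -50166.0$)
$58024 - S = 58024 - - \frac{752492}{15} = 58024 + \frac{752492}{15} = \frac{1622852}{15}$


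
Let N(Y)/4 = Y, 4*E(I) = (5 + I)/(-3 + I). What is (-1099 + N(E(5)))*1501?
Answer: -1642094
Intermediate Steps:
E(I) = (5 + I)/(4*(-3 + I)) (E(I) = ((5 + I)/(-3 + I))/4 = (5 + I)/(4*(-3 + I)))
N(Y) = 4*Y
(-1099 + N(E(5)))*1501 = (-1099 + 4*((5 + 5)/(4*(-3 + 5))))*1501 = (-1099 + 4*((¼)*10/2))*1501 = (-1099 + 4*((¼)*(½)*10))*1501 = (-1099 + 4*(5/4))*1501 = (-1099 + 5)*1501 = -1094*1501 = -1642094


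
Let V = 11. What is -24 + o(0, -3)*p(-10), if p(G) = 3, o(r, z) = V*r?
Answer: -24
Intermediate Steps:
o(r, z) = 11*r
-24 + o(0, -3)*p(-10) = -24 + (11*0)*3 = -24 + 0*3 = -24 + 0 = -24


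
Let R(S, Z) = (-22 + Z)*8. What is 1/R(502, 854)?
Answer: 1/6656 ≈ 0.00015024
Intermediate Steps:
R(S, Z) = -176 + 8*Z
1/R(502, 854) = 1/(-176 + 8*854) = 1/(-176 + 6832) = 1/6656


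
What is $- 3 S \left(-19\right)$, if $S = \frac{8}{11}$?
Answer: $\frac{456}{11} \approx 41.455$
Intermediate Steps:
$S = \frac{8}{11}$ ($S = 8 \cdot \frac{1}{11} = \frac{8}{11} \approx 0.72727$)
$- 3 S \left(-19\right) = \left(-3\right) \frac{8}{11} \left(-19\right) = \left(- \frac{24}{11}\right) \left(-19\right) = \frac{456}{11}$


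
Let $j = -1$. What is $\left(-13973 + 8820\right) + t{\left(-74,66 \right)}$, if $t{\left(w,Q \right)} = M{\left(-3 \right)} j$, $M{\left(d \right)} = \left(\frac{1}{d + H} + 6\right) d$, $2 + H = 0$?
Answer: $- \frac{25678}{5} \approx -5135.6$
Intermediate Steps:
$H = -2$ ($H = -2 + 0 = -2$)
$M{\left(d \right)} = d \left(6 + \frac{1}{-2 + d}\right)$ ($M{\left(d \right)} = \left(\frac{1}{d - 2} + 6\right) d = \left(\frac{1}{-2 + d} + 6\right) d = \left(6 + \frac{1}{-2 + d}\right) d = d \left(6 + \frac{1}{-2 + d}\right)$)
$t{\left(w,Q \right)} = \frac{87}{5}$ ($t{\left(w,Q \right)} = - \frac{3 \left(-11 + 6 \left(-3\right)\right)}{-2 - 3} \left(-1\right) = - \frac{3 \left(-11 - 18\right)}{-5} \left(-1\right) = \left(-3\right) \left(- \frac{1}{5}\right) \left(-29\right) \left(-1\right) = \left(- \frac{87}{5}\right) \left(-1\right) = \frac{87}{5}$)
$\left(-13973 + 8820\right) + t{\left(-74,66 \right)} = \left(-13973 + 8820\right) + \frac{87}{5} = -5153 + \frac{87}{5} = - \frac{25678}{5}$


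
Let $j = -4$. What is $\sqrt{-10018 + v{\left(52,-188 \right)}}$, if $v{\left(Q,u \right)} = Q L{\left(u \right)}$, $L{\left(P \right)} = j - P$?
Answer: $15 i \sqrt{2} \approx 21.213 i$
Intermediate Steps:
$L{\left(P \right)} = -4 - P$
$v{\left(Q,u \right)} = Q \left(-4 - u\right)$
$\sqrt{-10018 + v{\left(52,-188 \right)}} = \sqrt{-10018 - 52 \left(4 - 188\right)} = \sqrt{-10018 - 52 \left(-184\right)} = \sqrt{-10018 + 9568} = \sqrt{-450} = 15 i \sqrt{2}$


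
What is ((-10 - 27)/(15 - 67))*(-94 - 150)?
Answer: -2257/13 ≈ -173.62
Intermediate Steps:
((-10 - 27)/(15 - 67))*(-94 - 150) = -37/(-52)*(-244) = -37*(-1/52)*(-244) = (37/52)*(-244) = -2257/13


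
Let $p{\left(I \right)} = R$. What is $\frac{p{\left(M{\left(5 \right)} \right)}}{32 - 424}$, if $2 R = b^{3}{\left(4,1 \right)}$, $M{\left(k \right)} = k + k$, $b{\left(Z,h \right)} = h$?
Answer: $- \frac{1}{784} \approx -0.0012755$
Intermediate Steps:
$M{\left(k \right)} = 2 k$
$R = \frac{1}{2}$ ($R = \frac{1^{3}}{2} = \frac{1}{2} \cdot 1 = \frac{1}{2} \approx 0.5$)
$p{\left(I \right)} = \frac{1}{2}$
$\frac{p{\left(M{\left(5 \right)} \right)}}{32 - 424} = \frac{1}{32 - 424} \cdot \frac{1}{2} = \frac{1}{-392} \cdot \frac{1}{2} = \left(- \frac{1}{392}\right) \frac{1}{2} = - \frac{1}{784}$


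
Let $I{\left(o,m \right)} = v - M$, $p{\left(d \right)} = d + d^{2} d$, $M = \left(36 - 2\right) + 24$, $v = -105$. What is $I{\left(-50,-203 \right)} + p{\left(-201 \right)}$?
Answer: $-8120965$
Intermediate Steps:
$M = 58$ ($M = 34 + 24 = 58$)
$p{\left(d \right)} = d + d^{3}$
$I{\left(o,m \right)} = -163$ ($I{\left(o,m \right)} = -105 - 58 = -163$)
$I{\left(-50,-203 \right)} + p{\left(-201 \right)} = -163 + \left(-201 + \left(-201\right)^{3}\right) = -163 - 8120802 = -8120965$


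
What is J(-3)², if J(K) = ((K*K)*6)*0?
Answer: 0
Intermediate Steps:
J(K) = 0 (J(K) = (K²*6)*0 = (6*K²)*0 = 0)
J(-3)² = 0² = 0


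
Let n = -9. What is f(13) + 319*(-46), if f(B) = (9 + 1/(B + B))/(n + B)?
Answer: -1525861/104 ≈ -14672.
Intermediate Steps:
f(B) = (9 + 1/(2*B))/(-9 + B) (f(B) = (9 + 1/(B + B))/(-9 + B) = (9 + 1/(2*B))/(-9 + B))
f(13) + 319*(-46) = (½)*(1 + 18*13)/(13*(-9 + 13)) + 319*(-46) = (½)*(1/13)*(1 + 234)/4 - 14674 = (½)*(1/13)*(¼)*235 - 14674 = 235/104 - 14674 = -1525861/104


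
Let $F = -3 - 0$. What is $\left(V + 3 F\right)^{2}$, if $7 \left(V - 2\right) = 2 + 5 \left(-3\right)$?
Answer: $\frac{3844}{49} \approx 78.449$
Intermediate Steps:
$F = -3$ ($F = -3 + 0 = -3$)
$V = \frac{1}{7}$ ($V = 2 + \frac{2 + 5 \left(-3\right)}{7} = 2 + \frac{2 - 15}{7} = 2 + \frac{1}{7} \left(-13\right) = 2 - \frac{13}{7} = \frac{1}{7} \approx 0.14286$)
$\left(V + 3 F\right)^{2} = \left(\frac{1}{7} + 3 \left(-3\right)\right)^{2} = \left(\frac{1}{7} - 9\right)^{2} = \left(- \frac{62}{7}\right)^{2} = \frac{3844}{49}$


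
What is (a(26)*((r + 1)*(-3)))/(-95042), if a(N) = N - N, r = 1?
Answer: 0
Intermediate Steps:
a(N) = 0
(a(26)*((r + 1)*(-3)))/(-95042) = (0*((1 + 1)*(-3)))/(-95042) = (0*(2*(-3)))*(-1/95042) = (0*(-6))*(-1/95042) = 0*(-1/95042) = 0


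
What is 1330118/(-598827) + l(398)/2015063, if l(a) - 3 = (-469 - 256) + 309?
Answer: -2680518882985/1206674131101 ≈ -2.2214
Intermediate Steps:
l(a) = -413 (l(a) = 3 + ((-469 - 256) + 309) = 3 + (-725 + 309) = 3 - 416 = -413)
1330118/(-598827) + l(398)/2015063 = 1330118/(-598827) - 413/2015063 = 1330118*(-1/598827) - 413*1/2015063 = -1330118/598827 - 413/2015063 = -2680518882985/1206674131101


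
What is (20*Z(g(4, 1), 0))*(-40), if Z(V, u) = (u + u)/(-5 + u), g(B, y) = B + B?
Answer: 0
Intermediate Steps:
g(B, y) = 2*B
Z(V, u) = 2*u/(-5 + u) (Z(V, u) = (2*u)/(-5 + u) = 2*u/(-5 + u))
(20*Z(g(4, 1), 0))*(-40) = (20*(2*0/(-5 + 0)))*(-40) = (20*(2*0/(-5)))*(-40) = (20*(2*0*(-1/5)))*(-40) = (20*0)*(-40) = 0*(-40) = 0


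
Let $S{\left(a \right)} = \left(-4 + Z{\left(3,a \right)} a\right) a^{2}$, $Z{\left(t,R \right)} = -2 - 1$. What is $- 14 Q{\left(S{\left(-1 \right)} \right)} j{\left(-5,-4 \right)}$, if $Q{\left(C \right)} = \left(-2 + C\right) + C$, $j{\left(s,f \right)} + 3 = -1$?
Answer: $-224$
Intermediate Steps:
$Z{\left(t,R \right)} = -3$
$j{\left(s,f \right)} = -4$ ($j{\left(s,f \right)} = -3 - 1 = -4$)
$S{\left(a \right)} = a^{2} \left(-4 - 3 a\right)$ ($S{\left(a \right)} = \left(-4 - 3 a\right) a^{2} = a^{2} \left(-4 - 3 a\right)$)
$Q{\left(C \right)} = -2 + 2 C$
$- 14 Q{\left(S{\left(-1 \right)} \right)} j{\left(-5,-4 \right)} = - 14 \left(-2 + 2 \left(-1\right)^{2} \left(-4 - -3\right)\right) \left(-4\right) = - 14 \left(-2 + 2 \cdot 1 \left(-4 + 3\right)\right) \left(-4\right) = - 14 \left(-2 + 2 \cdot 1 \left(-1\right)\right) \left(-4\right) = - 14 \left(-2 + 2 \left(-1\right)\right) \left(-4\right) = - 14 \left(-2 - 2\right) \left(-4\right) = \left(-14\right) \left(-4\right) \left(-4\right) = 56 \left(-4\right) = -224$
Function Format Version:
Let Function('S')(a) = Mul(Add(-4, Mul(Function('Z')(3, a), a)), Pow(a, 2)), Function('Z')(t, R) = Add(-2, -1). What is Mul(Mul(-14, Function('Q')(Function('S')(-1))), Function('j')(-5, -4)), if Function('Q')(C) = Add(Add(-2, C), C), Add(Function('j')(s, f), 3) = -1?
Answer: -224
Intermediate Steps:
Function('Z')(t, R) = -3
Function('j')(s, f) = -4 (Function('j')(s, f) = Add(-3, -1) = -4)
Function('S')(a) = Mul(Pow(a, 2), Add(-4, Mul(-3, a))) (Function('S')(a) = Mul(Add(-4, Mul(-3, a)), Pow(a, 2)) = Mul(Pow(a, 2), Add(-4, Mul(-3, a))))
Function('Q')(C) = Add(-2, Mul(2, C))
Mul(Mul(-14, Function('Q')(Function('S')(-1))), Function('j')(-5, -4)) = Mul(Mul(-14, Add(-2, Mul(2, Mul(Pow(-1, 2), Add(-4, Mul(-3, -1)))))), -4) = Mul(Mul(-14, Add(-2, Mul(2, Mul(1, Add(-4, 3))))), -4) = Mul(Mul(-14, Add(-2, Mul(2, Mul(1, -1)))), -4) = Mul(Mul(-14, Add(-2, Mul(2, -1))), -4) = Mul(Mul(-14, Add(-2, -2)), -4) = Mul(Mul(-14, -4), -4) = Mul(56, -4) = -224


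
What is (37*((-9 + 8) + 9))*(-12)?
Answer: -3552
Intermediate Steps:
(37*((-9 + 8) + 9))*(-12) = (37*(-1 + 9))*(-12) = (37*8)*(-12) = 296*(-12) = -3552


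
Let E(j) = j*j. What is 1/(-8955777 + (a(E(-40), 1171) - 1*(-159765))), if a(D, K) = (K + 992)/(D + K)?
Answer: -2771/24373747089 ≈ -1.1369e-7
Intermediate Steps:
E(j) = j²
a(D, K) = (992 + K)/(D + K)
1/(-8955777 + (a(E(-40), 1171) - 1*(-159765))) = 1/(-8955777 + ((992 + 1171)/((-40)² + 1171) - 1*(-159765))) = 1/(-8955777 + (2163/(1600 + 1171) + 159765)) = 1/(-8955777 + (2163/2771 + 159765)) = 1/(-8955777 + 442710978/2771) = 1/(-24373747089/2771) = -2771/24373747089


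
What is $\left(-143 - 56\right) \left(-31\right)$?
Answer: $6169$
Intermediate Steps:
$\left(-143 - 56\right) \left(-31\right) = \left(-199\right) \left(-31\right) = 6169$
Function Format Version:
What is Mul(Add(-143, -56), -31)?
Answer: 6169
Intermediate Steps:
Mul(Add(-143, -56), -31) = Mul(-199, -31) = 6169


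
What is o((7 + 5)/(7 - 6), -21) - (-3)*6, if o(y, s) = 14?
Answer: 32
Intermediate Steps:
o((7 + 5)/(7 - 6), -21) - (-3)*6 = 14 - (-3)*6 = 14 - 1*(-18) = 14 + 18 = 32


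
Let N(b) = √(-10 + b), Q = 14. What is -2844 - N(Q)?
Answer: -2846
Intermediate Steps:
-2844 - N(Q) = -2844 - √(-10 + 14) = -2844 - √4 = -2844 - 1*2 = -2844 - 2 = -2846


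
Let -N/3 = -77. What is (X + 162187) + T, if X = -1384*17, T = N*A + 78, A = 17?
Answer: 142664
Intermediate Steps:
N = 231 (N = -3*(-77) = 231)
T = 4005 (T = 231*17 + 78 = 3927 + 78 = 4005)
X = -23528
(X + 162187) + T = (-23528 + 162187) + 4005 = 138659 + 4005 = 142664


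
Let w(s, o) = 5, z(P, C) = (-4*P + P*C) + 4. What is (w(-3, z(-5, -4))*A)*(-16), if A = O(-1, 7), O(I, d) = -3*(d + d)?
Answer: 3360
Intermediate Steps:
z(P, C) = 4 - 4*P + C*P (z(P, C) = (-4*P + C*P) + 4 = 4 - 4*P + C*P)
O(I, d) = -6*d
A = -42 (A = -6*7 = -42)
(w(-3, z(-5, -4))*A)*(-16) = (5*(-42))*(-16) = -210*(-16) = 3360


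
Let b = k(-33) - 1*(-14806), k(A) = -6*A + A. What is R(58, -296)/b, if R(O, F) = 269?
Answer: 269/14971 ≈ 0.017968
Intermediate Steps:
k(A) = -5*A
b = 14971 (b = -5*(-33) - 1*(-14806) = 165 + 14806 = 14971)
R(58, -296)/b = 269/14971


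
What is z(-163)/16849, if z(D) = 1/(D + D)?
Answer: -1/5492774 ≈ -1.8206e-7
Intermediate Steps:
z(D) = 1/(2*D)
z(-163)/16849 = ((½)/(-163))/16849 = ((½)*(-1/163))*(1/16849) = -1/326*1/16849 = -1/5492774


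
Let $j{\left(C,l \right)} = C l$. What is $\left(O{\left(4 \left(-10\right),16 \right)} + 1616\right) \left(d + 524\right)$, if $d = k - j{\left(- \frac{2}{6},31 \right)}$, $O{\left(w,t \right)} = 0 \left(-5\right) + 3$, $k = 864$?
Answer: $\frac{6791705}{3} \approx 2.2639 \cdot 10^{6}$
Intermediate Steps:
$O{\left(w,t \right)} = 3$ ($O{\left(w,t \right)} = 0 + 3 = 3$)
$d = \frac{2623}{3}$ ($d = 864 - - \frac{2}{6} \cdot 31 = 864 - \left(-2\right) \frac{1}{6} \cdot 31 = 864 - \left(- \frac{1}{3}\right) 31 = 864 - - \frac{31}{3} = 864 + \frac{31}{3} = \frac{2623}{3} \approx 874.33$)
$\left(O{\left(4 \left(-10\right),16 \right)} + 1616\right) \left(d + 524\right) = \left(3 + 1616\right) \left(\frac{2623}{3} + 524\right) = 1619 \cdot \frac{4195}{3} = \frac{6791705}{3}$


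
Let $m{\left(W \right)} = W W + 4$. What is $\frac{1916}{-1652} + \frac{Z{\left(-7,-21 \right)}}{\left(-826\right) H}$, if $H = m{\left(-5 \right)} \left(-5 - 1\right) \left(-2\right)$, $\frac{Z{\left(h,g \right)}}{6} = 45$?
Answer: $- \frac{55609}{47908} \approx -1.1607$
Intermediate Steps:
$m{\left(W \right)} = 4 + W^{2}$ ($m{\left(W \right)} = W^{2} + 4 = 4 + W^{2}$)
$Z{\left(h,g \right)} = 270$ ($Z{\left(h,g \right)} = 6 \cdot 45 = 270$)
$H = 348$ ($H = \left(4 + \left(-5\right)^{2}\right) \left(-5 - 1\right) \left(-2\right) = \left(4 + 25\right) \left(-6\right) \left(-2\right) = 29 \left(-6\right) \left(-2\right) = \left(-174\right) \left(-2\right) = 348$)
$\frac{1916}{-1652} + \frac{Z{\left(-7,-21 \right)}}{\left(-826\right) H} = \frac{1916}{-1652} + \frac{270}{\left(-826\right) 348} = 1916 \left(- \frac{1}{1652}\right) + \frac{270}{-287448} = - \frac{479}{413} + 270 \left(- \frac{1}{287448}\right) = - \frac{479}{413} - \frac{45}{47908} = - \frac{55609}{47908}$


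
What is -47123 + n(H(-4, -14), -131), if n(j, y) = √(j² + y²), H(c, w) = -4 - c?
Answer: -46992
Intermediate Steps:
-47123 + n(H(-4, -14), -131) = -47123 + √((-4 - 1*(-4))² + (-131)²) = -47123 + √((-4 + 4)² + 17161) = -47123 + √(0² + 17161) = -47123 + √(0 + 17161) = -47123 + √17161 = -47123 + 131 = -46992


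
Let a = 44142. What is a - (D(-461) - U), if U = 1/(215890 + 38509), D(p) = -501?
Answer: 11357134558/254399 ≈ 44643.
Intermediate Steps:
U = 1/254399 ≈ 3.9308e-6
a - (D(-461) - U) = 44142 - (-501 - 1*1/254399) = 44142 - (-501 - 1/254399) = 44142 - 1*(-127453900/254399) = 44142 + 127453900/254399 = 11357134558/254399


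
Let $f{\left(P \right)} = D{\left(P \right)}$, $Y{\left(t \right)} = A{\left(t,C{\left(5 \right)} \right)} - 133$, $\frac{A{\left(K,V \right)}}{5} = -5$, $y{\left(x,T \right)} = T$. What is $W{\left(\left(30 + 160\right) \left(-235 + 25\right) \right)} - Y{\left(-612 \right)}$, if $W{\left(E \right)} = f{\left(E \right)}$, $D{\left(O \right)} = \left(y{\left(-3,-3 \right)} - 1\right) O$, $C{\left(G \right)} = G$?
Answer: $159758$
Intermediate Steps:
$A{\left(K,V \right)} = -25$ ($A{\left(K,V \right)} = 5 \left(-5\right) = -25$)
$D{\left(O \right)} = - 4 O$ ($D{\left(O \right)} = \left(-3 - 1\right) O = - 4 O$)
$Y{\left(t \right)} = -158$ ($Y{\left(t \right)} = -25 - 133 = -158$)
$f{\left(P \right)} = - 4 P$
$W{\left(E \right)} = - 4 E$
$W{\left(\left(30 + 160\right) \left(-235 + 25\right) \right)} - Y{\left(-612 \right)} = - 4 \left(30 + 160\right) \left(-235 + 25\right) - -158 = - 4 \cdot 190 \left(-210\right) + 158 = \left(-4\right) \left(-39900\right) + 158 = 159600 + 158 = 159758$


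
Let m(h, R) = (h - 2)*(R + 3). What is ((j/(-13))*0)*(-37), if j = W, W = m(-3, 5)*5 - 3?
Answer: 0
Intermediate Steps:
m(h, R) = (-2 + h)*(3 + R)
W = -203 (W = (-6 - 2*5 + 3*(-3) + 5*(-3))*5 - 3 = (-6 - 10 - 9 - 15)*5 - 3 = -40*5 - 3 = -200 - 3 = -203)
j = -203
((j/(-13))*0)*(-37) = (-203/(-13)*0)*(-37) = (-203*(-1/13)*0)*(-37) = ((203/13)*0)*(-37) = 0*(-37) = 0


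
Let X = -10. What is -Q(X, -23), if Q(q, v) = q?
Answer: 10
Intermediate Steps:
-Q(X, -23) = -1*(-10) = 10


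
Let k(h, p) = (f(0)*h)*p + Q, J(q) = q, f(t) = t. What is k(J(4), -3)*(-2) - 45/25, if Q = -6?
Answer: 51/5 ≈ 10.200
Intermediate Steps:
k(h, p) = -6 (k(h, p) = (0*h)*p - 6 = 0*p - 6 = 0 - 6 = -6)
k(J(4), -3)*(-2) - 45/25 = -6*(-2) - 45/25 = 12 - 45*1/25 = 12 - 9/5 = 51/5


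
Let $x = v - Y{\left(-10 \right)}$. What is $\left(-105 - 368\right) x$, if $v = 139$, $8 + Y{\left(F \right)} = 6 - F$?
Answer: $-61963$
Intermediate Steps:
$Y{\left(F \right)} = -2 - F$ ($Y{\left(F \right)} = -8 - \left(-6 + F\right) = -2 - F$)
$x = 131$ ($x = 139 - \left(-2 - -10\right) = 139 - \left(-2 + 10\right) = 139 - 8 = 131$)
$\left(-105 - 368\right) x = \left(-105 - 368\right) 131 = \left(-473\right) 131 = -61963$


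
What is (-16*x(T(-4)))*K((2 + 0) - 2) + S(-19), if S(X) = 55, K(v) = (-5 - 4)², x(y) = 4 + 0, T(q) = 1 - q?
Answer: -5129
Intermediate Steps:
x(y) = 4
K(v) = 81 (K(v) = (-9)² = 81)
(-16*x(T(-4)))*K((2 + 0) - 2) + S(-19) = -16*4*81 + 55 = -64*81 + 55 = -5184 + 55 = -5129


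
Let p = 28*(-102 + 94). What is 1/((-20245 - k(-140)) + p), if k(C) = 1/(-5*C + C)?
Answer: -560/11462641 ≈ -4.8854e-5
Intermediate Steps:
k(C) = -1/(4*C) (k(C) = 1/(-4*C) = -1/(4*C))
p = -224 (p = 28*(-8) = -224)
1/((-20245 - k(-140)) + p) = 1/((-20245 - (-1)/(4*(-140))) - 224) = 1/((-20245 - (-1)*(-1)/(4*140)) - 224) = 1/((-20245 - 1*1/560) - 224) = 1/((-20245 - 1/560) - 224) = 1/(-11337201/560 - 224) = 1/(-11462641/560) = -560/11462641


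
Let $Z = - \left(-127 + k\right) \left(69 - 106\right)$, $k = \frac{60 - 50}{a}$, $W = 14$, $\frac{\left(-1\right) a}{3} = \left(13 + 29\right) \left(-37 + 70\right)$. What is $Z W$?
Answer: $- \frac{19538812}{297} \approx -65787.0$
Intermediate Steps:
$a = -4158$ ($a = - 3 \left(13 + 29\right) \left(-37 + 70\right) = - 3 \cdot 42 \cdot 33 = \left(-3\right) 1386 = -4158$)
$k = - \frac{5}{2079}$ ($k = \frac{60 - 50}{-4158} = \left(60 - 50\right) \left(- \frac{1}{4158}\right) = 10 \left(- \frac{1}{4158}\right) = - \frac{5}{2079} \approx -0.002405$)
$Z = - \frac{9769406}{2079}$ ($Z = - \left(-127 - \frac{5}{2079}\right) \left(69 - 106\right) = - \frac{\left(-264038\right) \left(-37\right)}{2079} = \left(-1\right) \frac{9769406}{2079} = - \frac{9769406}{2079} \approx -4699.1$)
$Z W = \left(- \frac{9769406}{2079}\right) 14 = - \frac{19538812}{297}$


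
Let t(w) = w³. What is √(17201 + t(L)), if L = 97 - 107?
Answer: √16201 ≈ 127.28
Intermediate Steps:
L = -10
√(17201 + t(L)) = √(17201 + (-10)³) = √(17201 - 1000) = √16201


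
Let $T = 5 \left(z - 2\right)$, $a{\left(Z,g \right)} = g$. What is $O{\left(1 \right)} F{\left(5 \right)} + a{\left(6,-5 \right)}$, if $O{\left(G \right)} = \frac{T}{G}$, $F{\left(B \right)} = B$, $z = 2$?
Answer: $-5$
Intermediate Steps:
$T = 0$ ($T = 5 \left(2 - 2\right) = 5 \cdot 0 = 0$)
$O{\left(G \right)} = 0$ ($O{\left(G \right)} = \frac{0}{G} = 0$)
$O{\left(1 \right)} F{\left(5 \right)} + a{\left(6,-5 \right)} = 0 \cdot 5 - 5 = 0 - 5 = -5$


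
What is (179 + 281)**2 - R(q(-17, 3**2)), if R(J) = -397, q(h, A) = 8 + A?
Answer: 211997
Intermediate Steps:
(179 + 281)**2 - R(q(-17, 3**2)) = (179 + 281)**2 - 1*(-397) = 460**2 + 397 = 211600 + 397 = 211997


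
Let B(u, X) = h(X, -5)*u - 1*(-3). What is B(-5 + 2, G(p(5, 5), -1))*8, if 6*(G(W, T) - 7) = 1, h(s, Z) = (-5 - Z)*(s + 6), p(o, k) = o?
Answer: 24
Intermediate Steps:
h(s, Z) = (-5 - Z)*(6 + s)
G(W, T) = 43/6 (G(W, T) = 7 + (1/6)*1 = 7 + 1/6 = 43/6)
B(u, X) = 3 (B(u, X) = (-30 - 6*(-5) - 5*X - 1*(-5)*X)*u - 1*(-3) = (-30 + 30 - 5*X + 5*X)*u + 3 = 0*u + 3 = 0 + 3 = 3)
B(-5 + 2, G(p(5, 5), -1))*8 = 3*8 = 24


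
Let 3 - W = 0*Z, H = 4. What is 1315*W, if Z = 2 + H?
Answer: 3945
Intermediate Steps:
Z = 6 (Z = 2 + 4 = 6)
W = 3 (W = 3 - 0*6 = 3 - 1*0 = 3 + 0 = 3)
1315*W = 1315*3 = 3945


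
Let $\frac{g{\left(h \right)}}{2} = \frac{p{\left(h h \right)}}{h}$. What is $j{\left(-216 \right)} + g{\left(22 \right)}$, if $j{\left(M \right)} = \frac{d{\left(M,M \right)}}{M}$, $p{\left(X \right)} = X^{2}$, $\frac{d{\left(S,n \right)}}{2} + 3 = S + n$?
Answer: $\frac{766801}{36} \approx 21300.0$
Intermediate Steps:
$d{\left(S,n \right)} = -6 + 2 S + 2 n$ ($d{\left(S,n \right)} = -6 + 2 \left(S + n\right) = -6 + \left(2 S + 2 n\right) = -6 + 2 S + 2 n$)
$g{\left(h \right)} = 2 h^{3}$ ($g{\left(h \right)} = 2 \frac{\left(h h\right)^{2}}{h} = 2 \frac{\left(h^{2}\right)^{2}}{h} = 2 \frac{h^{4}}{h} = 2 h^{3}$)
$j{\left(M \right)} = \frac{-6 + 4 M}{M}$ ($j{\left(M \right)} = \frac{-6 + 2 M + 2 M}{M} = \frac{-6 + 4 M}{M}$)
$j{\left(-216 \right)} + g{\left(22 \right)} = \left(4 - \frac{6}{-216}\right) + 2 \cdot 22^{3} = \left(4 - - \frac{1}{36}\right) + 2 \cdot 10648 = \left(4 + \frac{1}{36}\right) + 21296 = \frac{145}{36} + 21296 = \frac{766801}{36}$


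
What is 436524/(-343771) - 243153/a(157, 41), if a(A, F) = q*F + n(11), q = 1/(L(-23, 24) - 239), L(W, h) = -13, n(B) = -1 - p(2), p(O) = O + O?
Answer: 21063847472952/447246071 ≈ 47097.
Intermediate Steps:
p(O) = 2*O
n(B) = -5 (n(B) = -1 - 2*2 = -1 - 1*4 = -1 - 4 = -5)
q = -1/252 (q = 1/(-13 - 239) = 1/(-252) = -1/252 ≈ -0.0039683)
a(A, F) = -5 - F/252 (a(A, F) = -F/252 - 5 = -5 - F/252)
436524/(-343771) - 243153/a(157, 41) = 436524/(-343771) - 243153/(-5 - 1/252*41) = 436524*(-1/343771) - 243153/(-5 - 41/252) = -436524/343771 - 243153/(-1301/252) = -436524/343771 - 243153*(-252/1301) = -436524/343771 + 61274556/1301 = 21063847472952/447246071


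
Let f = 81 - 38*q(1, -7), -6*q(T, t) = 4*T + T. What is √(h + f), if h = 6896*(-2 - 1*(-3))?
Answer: √63078/3 ≈ 83.718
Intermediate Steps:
q(T, t) = -5*T/6 (q(T, t) = -(4*T + T)/6 = -5*T/6)
f = 338/3 (f = 81 - (-95)/3 = 81 - 38*(-⅚) = 81 + 95/3 = 338/3 ≈ 112.67)
h = 6896 (h = 6896*(-2 + 3) = 6896*1 = 6896)
√(h + f) = √(6896 + 338/3) = √(21026/3) = √63078/3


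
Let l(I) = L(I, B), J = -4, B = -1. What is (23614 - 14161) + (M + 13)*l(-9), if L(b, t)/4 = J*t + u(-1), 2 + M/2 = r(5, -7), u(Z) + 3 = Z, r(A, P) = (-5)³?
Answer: 9453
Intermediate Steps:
r(A, P) = -125
u(Z) = -3 + Z
M = -254 (M = -4 + 2*(-125) = -4 - 250 = -254)
L(b, t) = -16 - 16*t (L(b, t) = 4*(-4*t + (-3 - 1)) = 4*(-4*t - 4) = 4*(-4 - 4*t) = -16 - 16*t)
l(I) = 0 (l(I) = -16 - 16*(-1) = -16 + 16 = 0)
(23614 - 14161) + (M + 13)*l(-9) = (23614 - 14161) + (-254 + 13)*0 = 9453 - 241*0 = 9453 + 0 = 9453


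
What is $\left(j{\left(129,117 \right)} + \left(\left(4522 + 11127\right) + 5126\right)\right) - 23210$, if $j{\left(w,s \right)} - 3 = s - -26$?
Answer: $-2289$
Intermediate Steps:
$j{\left(w,s \right)} = 29 + s$ ($j{\left(w,s \right)} = 3 + \left(s - -26\right) = 3 + \left(s + 26\right) = 3 + \left(26 + s\right) = 29 + s$)
$\left(j{\left(129,117 \right)} + \left(\left(4522 + 11127\right) + 5126\right)\right) - 23210 = \left(\left(29 + 117\right) + \left(\left(4522 + 11127\right) + 5126\right)\right) - 23210 = \left(146 + \left(15649 + 5126\right)\right) - 23210 = \left(146 + 20775\right) - 23210 = 20921 - 23210 = -2289$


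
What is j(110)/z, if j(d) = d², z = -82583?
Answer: -12100/82583 ≈ -0.14652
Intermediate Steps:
j(110)/z = 110²/(-82583) = 12100*(-1/82583) = -12100/82583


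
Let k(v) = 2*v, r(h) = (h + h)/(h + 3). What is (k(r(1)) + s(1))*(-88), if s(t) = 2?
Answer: -264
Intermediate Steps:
r(h) = 2*h/(3 + h) (r(h) = (2*h)/(3 + h) = 2*h/(3 + h))
(k(r(1)) + s(1))*(-88) = (2*(2*1/(3 + 1)) + 2)*(-88) = (2*(2*1/4) + 2)*(-88) = (2*(2*1*(¼)) + 2)*(-88) = (2*(½) + 2)*(-88) = (1 + 2)*(-88) = 3*(-88) = -264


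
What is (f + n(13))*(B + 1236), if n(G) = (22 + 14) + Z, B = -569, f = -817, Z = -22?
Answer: -535601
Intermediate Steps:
n(G) = 14 (n(G) = (22 + 14) - 22 = 36 - 22 = 14)
(f + n(13))*(B + 1236) = (-817 + 14)*(-569 + 1236) = -803*667 = -535601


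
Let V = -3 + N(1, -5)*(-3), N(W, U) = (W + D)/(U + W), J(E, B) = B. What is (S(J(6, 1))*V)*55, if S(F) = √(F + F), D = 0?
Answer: -495*√2/4 ≈ -175.01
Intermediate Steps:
S(F) = √2*√F (S(F) = √(2*F) = √2*√F)
N(W, U) = W/(U + W) (N(W, U) = (W + 0)/(U + W) = W/(U + W))
V = -9/4 (V = -3 + (1/(-5 + 1))*(-3) = -3 + (1/(-4))*(-3) = -3 + (1*(-¼))*(-3) = -3 - ¼*(-3) = -3 + ¾ = -9/4 ≈ -2.2500)
(S(J(6, 1))*V)*55 = ((√2*√1)*(-9/4))*55 = ((√2*1)*(-9/4))*55 = (√2*(-9/4))*55 = -9*√2/4*55 = -495*√2/4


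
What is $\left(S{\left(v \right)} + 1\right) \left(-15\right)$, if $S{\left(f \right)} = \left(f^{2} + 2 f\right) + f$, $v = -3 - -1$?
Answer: $15$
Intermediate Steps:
$v = -2$ ($v = -3 + 1 = -2$)
$S{\left(f \right)} = f^{2} + 3 f$
$\left(S{\left(v \right)} + 1\right) \left(-15\right) = \left(- 2 \left(3 - 2\right) + 1\right) \left(-15\right) = \left(\left(-2\right) 1 + 1\right) \left(-15\right) = \left(-2 + 1\right) \left(-15\right) = \left(-1\right) \left(-15\right) = 15$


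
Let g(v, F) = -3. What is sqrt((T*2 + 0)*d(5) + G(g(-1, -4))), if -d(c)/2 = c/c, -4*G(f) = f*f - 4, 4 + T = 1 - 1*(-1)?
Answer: 3*sqrt(3)/2 ≈ 2.5981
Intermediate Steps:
T = -2 (T = -4 + (1 - 1*(-1)) = -4 + (1 + 1) = -4 + 2 = -2)
G(f) = 1 - f**2/4 (G(f) = -(f*f - 4)/4 = -(f**2 - 4)/4 = -(-4 + f**2)/4 = 1 - f**2/4)
d(c) = -2 (d(c) = -2*c/c = -2*1 = -2)
sqrt((T*2 + 0)*d(5) + G(g(-1, -4))) = sqrt((-2*2 + 0)*(-2) + (1 - 1/4*(-3)**2)) = sqrt((-4 + 0)*(-2) + (1 - 1/4*9)) = sqrt(-4*(-2) + (1 - 9/4)) = sqrt(8 - 5/4) = sqrt(27/4) = 3*sqrt(3)/2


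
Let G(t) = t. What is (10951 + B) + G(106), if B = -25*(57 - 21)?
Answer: 10157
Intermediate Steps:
B = -900 (B = -25*36 = -900)
(10951 + B) + G(106) = (10951 - 900) + 106 = 10051 + 106 = 10157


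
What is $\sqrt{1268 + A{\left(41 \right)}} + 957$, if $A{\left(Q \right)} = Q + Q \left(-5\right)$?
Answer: $957 + 4 \sqrt{69} \approx 990.23$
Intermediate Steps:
$A{\left(Q \right)} = - 4 Q$ ($A{\left(Q \right)} = Q - 5 Q = - 4 Q$)
$\sqrt{1268 + A{\left(41 \right)}} + 957 = \sqrt{1268 - 164} + 957 = \sqrt{1104} + 957 = 4 \sqrt{69} + 957 = 957 + 4 \sqrt{69}$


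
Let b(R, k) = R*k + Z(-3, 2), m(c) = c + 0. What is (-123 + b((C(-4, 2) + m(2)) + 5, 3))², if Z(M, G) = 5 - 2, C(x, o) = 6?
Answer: 6561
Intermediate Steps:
Z(M, G) = 3
m(c) = c
b(R, k) = 3 + R*k (b(R, k) = R*k + 3 = 3 + R*k)
(-123 + b((C(-4, 2) + m(2)) + 5, 3))² = (-123 + (3 + ((6 + 2) + 5)*3))² = (-123 + (3 + (8 + 5)*3))² = (-123 + (3 + 13*3))² = (-123 + (3 + 39))² = (-123 + 42)² = (-81)² = 6561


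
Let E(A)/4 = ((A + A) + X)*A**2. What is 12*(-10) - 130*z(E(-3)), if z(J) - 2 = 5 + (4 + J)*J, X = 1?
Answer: -4119430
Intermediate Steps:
E(A) = 4*A**2*(1 + 2*A) (E(A) = 4*(((A + A) + 1)*A**2) = 4*((2*A + 1)*A**2) = 4*((1 + 2*A)*A**2) = 4*(A**2*(1 + 2*A)) = 4*A**2*(1 + 2*A))
z(J) = 7 + J*(4 + J) (z(J) = 2 + (5 + (4 + J)*J) = 2 + (5 + J*(4 + J)) = 7 + J*(4 + J))
12*(-10) - 130*z(E(-3)) = 12*(-10) - 130*(7 + ((-3)**2*(4 + 8*(-3)))**2 + 4*((-3)**2*(4 + 8*(-3)))) = -120 - 130*(7 + (9*(4 - 24))**2 + 4*(9*(4 - 24))) = -120 - 130*(7 + (9*(-20))**2 + 4*(9*(-20))) = -120 - 130*(7 + (-180)**2 + 4*(-180)) = -120 - 130*(7 + 32400 - 720) = -120 - 130*31687 = -120 - 4119310 = -4119430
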